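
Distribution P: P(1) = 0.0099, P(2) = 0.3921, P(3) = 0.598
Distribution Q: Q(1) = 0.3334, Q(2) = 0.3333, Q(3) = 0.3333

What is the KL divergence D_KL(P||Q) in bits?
0.5460 bits

D_KL(P||Q) = Σ P(x) log₂(P(x)/Q(x))

Computing term by term:
  P(1)·log₂(P(1)/Q(1)) = 0.0099·log₂(0.0099/0.3334) = -0.05023
  P(2)·log₂(P(2)/Q(2)) = 0.3921·log₂(0.3921/0.3333) = 0.09191
  P(3)·log₂(P(3)/Q(3)) = 0.598·log₂(0.598/0.3333) = 0.50431

D_KL(P||Q) = -0.05023 + 0.09191 + 0.50431 = 0.54599 ≈ 0.5460 bits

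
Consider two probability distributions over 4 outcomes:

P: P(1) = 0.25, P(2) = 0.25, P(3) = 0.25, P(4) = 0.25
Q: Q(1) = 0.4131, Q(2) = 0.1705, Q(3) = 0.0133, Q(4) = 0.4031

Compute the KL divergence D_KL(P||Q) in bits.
0.8427 bits

D_KL(P||Q) = Σ P(x) log₂(P(x)/Q(x))

Computing term by term:
  P(1)·log₂(P(1)/Q(1)) = 0.25·log₂(0.25/0.4131) = -0.18114
  P(2)·log₂(P(2)/Q(2)) = 0.25·log₂(0.25/0.1705) = 0.13804
  P(3)·log₂(P(3)/Q(3)) = 0.25·log₂(0.25/0.0133) = 1.05811
  P(4)·log₂(P(4)/Q(4)) = 0.25·log₂(0.25/0.4031) = -0.17230

D_KL(P||Q) = -0.18114 + 0.13804 + 1.05811 - 0.17230 = 0.84271 ≈ 0.8427 bits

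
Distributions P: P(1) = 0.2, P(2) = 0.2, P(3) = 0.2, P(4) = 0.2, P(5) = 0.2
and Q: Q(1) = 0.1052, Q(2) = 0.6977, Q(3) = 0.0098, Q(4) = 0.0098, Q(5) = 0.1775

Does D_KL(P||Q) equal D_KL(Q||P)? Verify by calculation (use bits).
D_KL(P||Q) = 1.5997 bits, D_KL(Q||P) = 1.0443 bits. No — D_KL(P||Q) ≠ D_KL(Q||P) for this pair.

D_KL(P||Q) = Σ P(x) log₂(P(x)/Q(x))

Computing term by term:
  P(1)·log₂(P(1)/Q(1)) = 0.2·log₂(0.2/0.1052) = 0.18537
  P(2)·log₂(P(2)/Q(2)) = 0.2·log₂(0.2/0.6977) = -0.36052
  P(3)·log₂(P(3)/Q(3)) = 0.2·log₂(0.2/0.0098) = 0.87021
  P(4)·log₂(P(4)/Q(4)) = 0.2·log₂(0.2/0.0098) = 0.87021
  P(5)·log₂(P(5)/Q(5)) = 0.2·log₂(0.2/0.1775) = 0.03444

D_KL(P||Q) = 0.18537 - 0.36052 + 0.87021 + 0.87021 + 0.03444 = 1.59971 ≈ 1.5997 bits

D_KL(Q||P) = Σ Q(x) log₂(Q(x)/P(x))

Computing term by term:
  Q(1)·log₂(Q(1)/P(1)) = 0.1052·log₂(0.1052/0.2) = -0.09751
  Q(2)·log₂(Q(2)/P(2)) = 0.6977·log₂(0.6977/0.2) = 1.25768
  Q(3)·log₂(Q(3)/P(3)) = 0.0098·log₂(0.0098/0.2) = -0.04264
  Q(4)·log₂(Q(4)/P(4)) = 0.0098·log₂(0.0098/0.2) = -0.04264
  Q(5)·log₂(Q(5)/P(5)) = 0.1775·log₂(0.1775/0.2) = -0.03056

D_KL(Q||P) = -0.09751 + 1.25768 - 0.04264 - 0.04264 - 0.03056 = 1.04433 ≈ 1.0443 bits

These are NOT equal (difference: 0.5554 bits). KL divergence is asymmetric: D_KL(P||Q) ≠ D_KL(Q||P) in general.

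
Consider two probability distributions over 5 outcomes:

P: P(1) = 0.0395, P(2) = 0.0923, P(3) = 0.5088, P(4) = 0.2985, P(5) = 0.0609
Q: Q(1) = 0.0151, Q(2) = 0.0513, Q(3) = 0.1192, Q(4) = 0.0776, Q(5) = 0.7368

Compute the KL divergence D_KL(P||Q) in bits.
1.5594 bits

D_KL(P||Q) = Σ P(x) log₂(P(x)/Q(x))

Computing term by term:
  P(1)·log₂(P(1)/Q(1)) = 0.0395·log₂(0.0395/0.0151) = 0.05480
  P(2)·log₂(P(2)/Q(2)) = 0.0923·log₂(0.0923/0.0513) = 0.07821
  P(3)·log₂(P(3)/Q(3)) = 0.5088·log₂(0.5088/0.1192) = 1.06528
  P(4)·log₂(P(4)/Q(4)) = 0.2985·log₂(0.2985/0.0776) = 0.58017
  P(5)·log₂(P(5)/Q(5)) = 0.0609·log₂(0.0609/0.7368) = -0.21904

D_KL(P||Q) = 0.05480 + 0.07821 + 1.06528 + 0.58017 - 0.21904 = 1.55942 ≈ 1.5594 bits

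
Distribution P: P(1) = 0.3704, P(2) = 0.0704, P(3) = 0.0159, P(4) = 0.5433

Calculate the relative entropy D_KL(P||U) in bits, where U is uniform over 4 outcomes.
0.6266 bits

U(i) = 1/4 for all i

D_KL(P||U) = Σ P(x) log₂(P(x) / (1/4))
           = Σ P(x) log₂(P(x)) + log₂(4)
           = log₂(4) - H(P)

H(P) = -Σ P(x) log₂(P(x)):
  -P(1)·log₂(P(1)) = -(0.3704)·log₂(0.3704) = 0.53073
  -P(2)·log₂(P(2)) = -(0.0704)·log₂(0.0704) = 0.26951
  -P(3)·log₂(P(3)) = -(0.0159)·log₂(0.0159) = 0.09500
  -P(4)·log₂(P(4)) = -(0.5433)·log₂(0.5433) = 0.47820
H(P) = 0.53073 + 0.26951 + 0.09500 + 0.47820 = 1.37344 bits

log₂(4) = 2.00000 bits

D_KL(P||U) = 2.00000 - 1.37344 = 0.62656 ≈ 0.6266 bits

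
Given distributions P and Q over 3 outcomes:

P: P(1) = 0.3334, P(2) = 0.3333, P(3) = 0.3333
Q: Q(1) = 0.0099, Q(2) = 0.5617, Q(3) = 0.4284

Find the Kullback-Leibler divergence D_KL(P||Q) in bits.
1.3199 bits

D_KL(P||Q) = Σ P(x) log₂(P(x)/Q(x))

Computing term by term:
  P(1)·log₂(P(1)/Q(1)) = 0.3334·log₂(0.3334/0.0099) = 1.69157
  P(2)·log₂(P(2)/Q(2)) = 0.3333·log₂(0.3333/0.5617) = -0.25097
  P(3)·log₂(P(3)/Q(3)) = 0.3333·log₂(0.3333/0.4284) = -0.12070

D_KL(P||Q) = 1.69157 - 0.25097 - 0.12070 = 1.31990 ≈ 1.3199 bits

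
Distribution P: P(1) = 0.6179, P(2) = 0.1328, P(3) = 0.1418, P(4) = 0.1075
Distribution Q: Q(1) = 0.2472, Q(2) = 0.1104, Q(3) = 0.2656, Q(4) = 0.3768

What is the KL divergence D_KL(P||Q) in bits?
0.5292 bits

D_KL(P||Q) = Σ P(x) log₂(P(x)/Q(x))

Computing term by term:
  P(1)·log₂(P(1)/Q(1)) = 0.6179·log₂(0.6179/0.2472) = 0.81668
  P(2)·log₂(P(2)/Q(2)) = 0.1328·log₂(0.1328/0.1104) = 0.03539
  P(3)·log₂(P(3)/Q(3)) = 0.1418·log₂(0.1418/0.2656) = -0.12839
  P(4)·log₂(P(4)/Q(4)) = 0.1075·log₂(0.1075/0.3768) = -0.19452

D_KL(P||Q) = 0.81668 + 0.03539 - 0.12839 - 0.19452 = 0.52916 ≈ 0.5292 bits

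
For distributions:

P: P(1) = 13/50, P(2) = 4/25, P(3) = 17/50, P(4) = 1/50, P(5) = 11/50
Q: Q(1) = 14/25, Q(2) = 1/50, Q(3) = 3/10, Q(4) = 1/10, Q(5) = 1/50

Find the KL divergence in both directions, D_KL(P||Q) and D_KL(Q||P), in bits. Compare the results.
D_KL(P||Q) = 0.9682 bits, D_KL(Q||P) = 0.6687 bits. D_KL(P||Q) is larger than D_KL(Q||P) by 0.2995 bits; the two directions differ.

D_KL(P||Q) = Σ P(x) log₂(P(x)/Q(x))

Computing term by term:
  P(1)·log₂(P(1)/Q(1)) = (13/50)·log₂((13/50)/(14/25)) = -0.28780
  P(2)·log₂(P(2)/Q(2)) = (4/25)·log₂((4/25)/(1/50)) = 0.48000
  P(3)·log₂(P(3)/Q(3)) = (17/50)·log₂((17/50)/(3/10)) = 0.06139
  P(4)·log₂(P(4)/Q(4)) = (1/50)·log₂((1/50)/(1/10)) = -0.04644
  P(5)·log₂(P(5)/Q(5)) = (11/50)·log₂((11/50)/(1/50)) = 0.76107

D_KL(P||Q) = -0.28780 + 0.48000 + 0.06139 - 0.04644 + 0.76107 = 0.96822 ≈ 0.9682 bits

D_KL(Q||P) = Σ Q(x) log₂(Q(x)/P(x))

Computing term by term:
  Q(1)·log₂(Q(1)/P(1)) = (14/25)·log₂((14/25)/(13/50)) = 0.61987
  Q(2)·log₂(Q(2)/P(2)) = (1/50)·log₂((1/50)/(4/25)) = -0.06000
  Q(3)·log₂(Q(3)/P(3)) = (3/10)·log₂((3/10)/(17/50)) = -0.05417
  Q(4)·log₂(Q(4)/P(4)) = (1/10)·log₂((1/10)/(1/50)) = 0.23219
  Q(5)·log₂(Q(5)/P(5)) = (1/50)·log₂((1/50)/(11/50)) = -0.06919

D_KL(Q||P) = 0.61987 - 0.06000 - 0.05417 + 0.23219 - 0.06919 = 0.66870 ≈ 0.6687 bits

These are NOT equal (difference: 0.2995 bits). KL divergence is asymmetric: D_KL(P||Q) ≠ D_KL(Q||P) in general.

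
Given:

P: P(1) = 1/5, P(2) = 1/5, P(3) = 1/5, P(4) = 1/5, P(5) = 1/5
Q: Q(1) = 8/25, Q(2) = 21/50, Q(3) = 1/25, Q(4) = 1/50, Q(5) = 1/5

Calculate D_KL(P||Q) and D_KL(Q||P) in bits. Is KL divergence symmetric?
D_KL(P||Q) = 0.7791 bits, D_KL(Q||P) = 0.5072 bits. No, KL divergence is not symmetric.

D_KL(P||Q) = Σ P(x) log₂(P(x)/Q(x))

Computing term by term:
  P(1)·log₂(P(1)/Q(1)) = (1/5)·log₂((1/5)/(8/25)) = -0.13561
  P(2)·log₂(P(2)/Q(2)) = (1/5)·log₂((1/5)/(21/50)) = -0.21408
  P(3)·log₂(P(3)/Q(3)) = (1/5)·log₂((1/5)/(1/25)) = 0.46439
  P(4)·log₂(P(4)/Q(4)) = (1/5)·log₂((1/5)/(1/50)) = 0.66439
  P(5)·log₂(P(5)/Q(5)) = (1/5)·log₂((1/5)/(1/5)) = 0.00000

D_KL(P||Q) = -0.13561 - 0.21408 + 0.46439 + 0.66439 + 0.00000 = 0.77909 ≈ 0.7791 bits

D_KL(Q||P) = Σ Q(x) log₂(Q(x)/P(x))

Computing term by term:
  Q(1)·log₂(Q(1)/P(1)) = (8/25)·log₂((8/25)/(1/5)) = 0.21698
  Q(2)·log₂(Q(2)/P(2)) = (21/50)·log₂((21/50)/(1/5)) = 0.44956
  Q(3)·log₂(Q(3)/P(3)) = (1/25)·log₂((1/25)/(1/5)) = -0.09288
  Q(4)·log₂(Q(4)/P(4)) = (1/50)·log₂((1/50)/(1/5)) = -0.06644
  Q(5)·log₂(Q(5)/P(5)) = (1/5)·log₂((1/5)/(1/5)) = 0.00000

D_KL(Q||P) = 0.21698 + 0.44956 - 0.09288 - 0.06644 + 0.00000 = 0.50722 ≈ 0.5072 bits

These are NOT equal (difference: 0.2719 bits). KL divergence is asymmetric: D_KL(P||Q) ≠ D_KL(Q||P) in general.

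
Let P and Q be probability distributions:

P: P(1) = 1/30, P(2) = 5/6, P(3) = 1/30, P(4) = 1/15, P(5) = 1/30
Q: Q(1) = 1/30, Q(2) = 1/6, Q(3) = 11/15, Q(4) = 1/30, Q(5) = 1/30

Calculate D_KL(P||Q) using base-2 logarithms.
1.8530 bits

D_KL(P||Q) = Σ P(x) log₂(P(x)/Q(x))

Computing term by term:
  P(1)·log₂(P(1)/Q(1)) = (1/30)·log₂((1/30)/(1/30)) = 0.00000
  P(2)·log₂(P(2)/Q(2)) = (5/6)·log₂((5/6)/(1/6)) = 1.93494
  P(3)·log₂(P(3)/Q(3)) = (1/30)·log₂((1/30)/(11/15)) = -0.14865
  P(4)·log₂(P(4)/Q(4)) = (1/15)·log₂((1/15)/(1/30)) = 0.06667
  P(5)·log₂(P(5)/Q(5)) = (1/30)·log₂((1/30)/(1/30)) = 0.00000

D_KL(P||Q) = 0.00000 + 1.93494 - 0.14865 + 0.06667 + 0.00000 = 1.85296 ≈ 1.8530 bits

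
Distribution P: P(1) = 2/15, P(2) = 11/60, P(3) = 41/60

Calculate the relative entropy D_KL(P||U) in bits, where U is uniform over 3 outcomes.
0.3733 bits

U(i) = 1/3 for all i

D_KL(P||U) = Σ P(x) log₂(P(x) / (1/3))
           = Σ P(x) log₂(P(x)) + log₂(3)
           = log₂(3) - H(P)

H(P) = -Σ P(x) log₂(P(x)):
  -P(1)·log₂(P(1)) = -(2/15)·log₂(2/15) = 0.38759
  -P(2)·log₂(P(2)) = -(11/60)·log₂(11/60) = 0.44870
  -P(3)·log₂(P(3)) = -(41/60)·log₂(41/60) = 0.37538
H(P) = 0.38759 + 0.44870 + 0.37538 = 1.21167 bits

log₂(3) = 1.58496 bits

D_KL(P||U) = 1.58496 - 1.21167 = 0.37329 ≈ 0.3733 bits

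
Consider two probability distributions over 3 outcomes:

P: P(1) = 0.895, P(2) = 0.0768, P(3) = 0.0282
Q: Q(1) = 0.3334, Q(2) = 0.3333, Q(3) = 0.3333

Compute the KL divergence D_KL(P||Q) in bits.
1.0119 bits

D_KL(P||Q) = Σ P(x) log₂(P(x)/Q(x))

Computing term by term:
  P(1)·log₂(P(1)/Q(1)) = 0.895·log₂(0.895/0.3334) = 1.27505
  P(2)·log₂(P(2)/Q(2)) = 0.0768·log₂(0.0768/0.3333) = -0.16263
  P(3)·log₂(P(3)/Q(3)) = 0.0282·log₂(0.0282/0.3333) = -0.10048

D_KL(P||Q) = 1.27505 - 0.16263 - 0.10048 = 1.01194 ≈ 1.0119 bits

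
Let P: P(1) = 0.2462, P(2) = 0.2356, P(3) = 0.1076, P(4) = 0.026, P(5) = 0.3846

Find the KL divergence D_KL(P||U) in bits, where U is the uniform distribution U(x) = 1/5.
0.3196 bits

U(i) = 1/5 for all i

D_KL(P||U) = Σ P(x) log₂(P(x) / (1/5))
           = Σ P(x) log₂(P(x)) + log₂(5)
           = log₂(5) - H(P)

H(P) = -Σ P(x) log₂(P(x)):
  -P(1)·log₂(P(1)) = -(0.2462)·log₂(0.2462) = 0.49784
  -P(2)·log₂(P(2)) = -(0.2356)·log₂(0.2356) = 0.49136
  -P(3)·log₂(P(3)) = -(0.1076)·log₂(0.1076) = 0.34607
  -P(4)·log₂(P(4)) = -(0.026)·log₂(0.026) = 0.13690
  -P(5)·log₂(P(5)) = -(0.3846)·log₂(0.3846) = 0.53020
H(P) = 0.49784 + 0.49136 + 0.34607 + 0.13690 + 0.53020 = 2.00237 bits

log₂(5) = 2.32193 bits

D_KL(P||U) = 2.32193 - 2.00237 = 0.31956 ≈ 0.3196 bits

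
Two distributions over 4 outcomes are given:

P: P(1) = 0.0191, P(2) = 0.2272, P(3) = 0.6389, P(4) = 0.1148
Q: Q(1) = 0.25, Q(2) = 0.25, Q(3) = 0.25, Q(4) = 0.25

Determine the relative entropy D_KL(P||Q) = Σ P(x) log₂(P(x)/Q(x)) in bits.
0.6337 bits

D_KL(P||Q) = Σ P(x) log₂(P(x)/Q(x))

Computing term by term:
  P(1)·log₂(P(1)/Q(1)) = 0.0191·log₂(0.0191/0.25) = -0.07087
  P(2)·log₂(P(2)/Q(2)) = 0.2272·log₂(0.2272/0.25) = -0.03135
  P(3)·log₂(P(3)/Q(3)) = 0.6389·log₂(0.6389/0.25) = 0.86485
  P(4)·log₂(P(4)/Q(4)) = 0.1148·log₂(0.1148/0.25) = -0.12890

D_KL(P||Q) = -0.07087 - 0.03135 + 0.86485 - 0.12890 = 0.63373 ≈ 0.6337 bits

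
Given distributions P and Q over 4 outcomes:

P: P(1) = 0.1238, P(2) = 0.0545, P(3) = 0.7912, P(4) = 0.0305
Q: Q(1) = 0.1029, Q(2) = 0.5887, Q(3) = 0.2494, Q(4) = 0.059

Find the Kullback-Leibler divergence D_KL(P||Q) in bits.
1.1347 bits

D_KL(P||Q) = Σ P(x) log₂(P(x)/Q(x))

Computing term by term:
  P(1)·log₂(P(1)/Q(1)) = 0.1238·log₂(0.1238/0.1029) = 0.03303
  P(2)·log₂(P(2)/Q(2)) = 0.0545·log₂(0.0545/0.5887) = -0.18711
  P(3)·log₂(P(3)/Q(3)) = 0.7912·log₂(0.7912/0.2494) = 1.31781
  P(4)·log₂(P(4)/Q(4)) = 0.0305·log₂(0.0305/0.059) = -0.02903

D_KL(P||Q) = 0.03303 - 0.18711 + 1.31781 - 0.02903 = 1.13470 ≈ 1.1347 bits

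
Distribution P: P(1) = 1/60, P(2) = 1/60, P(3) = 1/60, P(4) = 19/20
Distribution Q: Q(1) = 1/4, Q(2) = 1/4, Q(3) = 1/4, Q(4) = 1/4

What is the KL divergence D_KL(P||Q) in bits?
1.6344 bits

D_KL(P||Q) = Σ P(x) log₂(P(x)/Q(x))

Computing term by term:
  P(1)·log₂(P(1)/Q(1)) = (1/60)·log₂((1/60)/(1/4)) = -0.06511
  P(2)·log₂(P(2)/Q(2)) = (1/60)·log₂((1/60)/(1/4)) = -0.06511
  P(3)·log₂(P(3)/Q(3)) = (1/60)·log₂((1/60)/(1/4)) = -0.06511
  P(4)·log₂(P(4)/Q(4)) = (19/20)·log₂((19/20)/(1/4)) = 1.82970

D_KL(P||Q) = -0.06511 - 0.06511 - 0.06511 + 1.82970 = 1.63437 ≈ 1.6344 bits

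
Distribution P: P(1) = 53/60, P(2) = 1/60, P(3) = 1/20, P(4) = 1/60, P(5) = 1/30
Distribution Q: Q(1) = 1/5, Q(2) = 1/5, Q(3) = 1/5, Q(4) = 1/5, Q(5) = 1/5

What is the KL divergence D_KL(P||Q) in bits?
1.5873 bits

D_KL(P||Q) = Σ P(x) log₂(P(x)/Q(x))

Computing term by term:
  P(1)·log₂(P(1)/Q(1)) = (53/60)·log₂((53/60)/(1/5)) = 1.89295
  P(2)·log₂(P(2)/Q(2)) = (1/60)·log₂((1/60)/(1/5)) = -0.05975
  P(3)·log₂(P(3)/Q(3)) = (1/20)·log₂((1/20)/(1/5)) = -0.10000
  P(4)·log₂(P(4)/Q(4)) = (1/60)·log₂((1/60)/(1/5)) = -0.05975
  P(5)·log₂(P(5)/Q(5)) = (1/30)·log₂((1/30)/(1/5)) = -0.08617

D_KL(P||Q) = 1.89295 - 0.05975 - 0.10000 - 0.05975 - 0.08617 = 1.58728 ≈ 1.5873 bits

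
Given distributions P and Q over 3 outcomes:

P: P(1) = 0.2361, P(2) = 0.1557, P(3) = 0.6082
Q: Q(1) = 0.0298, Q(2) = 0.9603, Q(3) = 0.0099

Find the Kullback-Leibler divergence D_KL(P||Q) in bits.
3.9096 bits

D_KL(P||Q) = Σ P(x) log₂(P(x)/Q(x))

Computing term by term:
  P(1)·log₂(P(1)/Q(1)) = 0.2361·log₂(0.2361/0.0298) = 0.70500
  P(2)·log₂(P(2)/Q(2)) = 0.1557·log₂(0.1557/0.9603) = -0.40867
  P(3)·log₂(P(3)/Q(3)) = 0.6082·log₂(0.6082/0.0099) = 3.61330

D_KL(P||Q) = 0.70500 - 0.40867 + 3.61330 = 3.90963 ≈ 3.9096 bits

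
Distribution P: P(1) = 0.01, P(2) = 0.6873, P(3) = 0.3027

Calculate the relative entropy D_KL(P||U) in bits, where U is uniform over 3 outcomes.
0.6248 bits

U(i) = 1/3 for all i

D_KL(P||U) = Σ P(x) log₂(P(x) / (1/3))
           = Σ P(x) log₂(P(x)) + log₂(3)
           = log₂(3) - H(P)

H(P) = -Σ P(x) log₂(P(x)):
  -P(1)·log₂(P(1)) = -(0.01)·log₂(0.01) = 0.06644
  -P(2)·log₂(P(2)) = -(0.6873)·log₂(0.6873) = 0.37182
  -P(3)·log₂(P(3)) = -(0.3027)·log₂(0.3027) = 0.52187
H(P) = 0.06644 + 0.37182 + 0.52187 = 0.96013 bits

log₂(3) = 1.58496 bits

D_KL(P||U) = 1.58496 - 0.96013 = 0.62483 ≈ 0.6248 bits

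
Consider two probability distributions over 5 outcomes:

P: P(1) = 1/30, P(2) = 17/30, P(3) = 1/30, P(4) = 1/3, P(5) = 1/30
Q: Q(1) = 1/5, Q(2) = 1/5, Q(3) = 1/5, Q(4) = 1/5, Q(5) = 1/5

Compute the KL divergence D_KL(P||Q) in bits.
0.8386 bits

D_KL(P||Q) = Σ P(x) log₂(P(x)/Q(x))

Computing term by term:
  P(1)·log₂(P(1)/Q(1)) = (1/30)·log₂((1/30)/(1/5)) = -0.08617
  P(2)·log₂(P(2)/Q(2)) = (17/30)·log₂((17/30)/(1/5)) = 0.85142
  P(3)·log₂(P(3)/Q(3)) = (1/30)·log₂((1/30)/(1/5)) = -0.08617
  P(4)·log₂(P(4)/Q(4)) = (1/3)·log₂((1/3)/(1/5)) = 0.24566
  P(5)·log₂(P(5)/Q(5)) = (1/30)·log₂((1/30)/(1/5)) = -0.08617

D_KL(P||Q) = -0.08617 + 0.85142 - 0.08617 + 0.24566 - 0.08617 = 0.83857 ≈ 0.8386 bits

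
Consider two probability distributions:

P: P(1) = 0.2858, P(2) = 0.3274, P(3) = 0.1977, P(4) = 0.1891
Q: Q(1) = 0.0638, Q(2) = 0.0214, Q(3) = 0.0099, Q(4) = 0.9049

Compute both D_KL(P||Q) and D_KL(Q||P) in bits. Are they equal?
D_KL(P||Q) = 2.3336 bits, D_KL(Q||P) = 1.7788 bits. No, they are not equal.

D_KL(P||Q) = Σ P(x) log₂(P(x)/Q(x))

Computing term by term:
  P(1)·log₂(P(1)/Q(1)) = 0.2858·log₂(0.2858/0.0638) = 0.61829
  P(2)·log₂(P(2)/Q(2)) = 0.3274·log₂(0.3274/0.0214) = 1.28844
  P(3)·log₂(P(3)/Q(3)) = 0.1977·log₂(0.1977/0.0099) = 0.85401
  P(4)·log₂(P(4)/Q(4)) = 0.1891·log₂(0.1891/0.9049) = -0.42710

D_KL(P||Q) = 0.61829 + 1.28844 + 0.85401 - 0.42710 = 2.33364 ≈ 2.3336 bits

D_KL(Q||P) = Σ Q(x) log₂(Q(x)/P(x))

Computing term by term:
  Q(1)·log₂(Q(1)/P(1)) = 0.0638·log₂(0.0638/0.2858) = -0.13802
  Q(2)·log₂(Q(2)/P(2)) = 0.0214·log₂(0.0214/0.3274) = -0.08422
  Q(3)·log₂(Q(3)/P(3)) = 0.0099·log₂(0.0099/0.1977) = -0.04277
  Q(4)·log₂(Q(4)/P(4)) = 0.9049·log₂(0.9049/0.1891) = 2.04382

D_KL(Q||P) = -0.13802 - 0.08422 - 0.04277 + 2.04382 = 1.77881 ≈ 1.7788 bits

These are NOT equal (difference: 0.5548 bits). KL divergence is asymmetric: D_KL(P||Q) ≠ D_KL(Q||P) in general.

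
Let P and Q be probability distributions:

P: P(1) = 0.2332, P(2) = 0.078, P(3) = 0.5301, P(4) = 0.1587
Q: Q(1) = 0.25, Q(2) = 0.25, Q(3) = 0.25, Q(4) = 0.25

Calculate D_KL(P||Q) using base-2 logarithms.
0.3163 bits

D_KL(P||Q) = Σ P(x) log₂(P(x)/Q(x))

Computing term by term:
  P(1)·log₂(P(1)/Q(1)) = 0.2332·log₂(0.2332/0.25) = -0.02340
  P(2)·log₂(P(2)/Q(2)) = 0.078·log₂(0.078/0.25) = -0.13107
  P(3)·log₂(P(3)/Q(3)) = 0.5301·log₂(0.5301/0.25) = 0.57481
  P(4)·log₂(P(4)/Q(4)) = 0.1587·log₂(0.1587/0.25) = -0.10405

D_KL(P||Q) = -0.02340 - 0.13107 + 0.57481 - 0.10405 = 0.31629 ≈ 0.3163 bits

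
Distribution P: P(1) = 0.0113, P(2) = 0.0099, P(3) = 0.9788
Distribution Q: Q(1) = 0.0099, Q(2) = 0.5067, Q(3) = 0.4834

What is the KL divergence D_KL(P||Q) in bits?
0.9422 bits

D_KL(P||Q) = Σ P(x) log₂(P(x)/Q(x))

Computing term by term:
  P(1)·log₂(P(1)/Q(1)) = 0.0113·log₂(0.0113/0.0099) = 0.00216
  P(2)·log₂(P(2)/Q(2)) = 0.0099·log₂(0.0099/0.5067) = -0.05621
  P(3)·log₂(P(3)/Q(3)) = 0.9788·log₂(0.9788/0.4834) = 0.99622

D_KL(P||Q) = 0.00216 - 0.05621 + 0.99622 = 0.94217 ≈ 0.9422 bits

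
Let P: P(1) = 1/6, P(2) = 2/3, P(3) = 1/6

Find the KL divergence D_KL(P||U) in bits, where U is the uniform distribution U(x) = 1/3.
0.3333 bits

U(i) = 1/3 for all i

D_KL(P||U) = Σ P(x) log₂(P(x) / (1/3))
           = Σ P(x) log₂(P(x)) + log₂(3)
           = log₂(3) - H(P)

H(P) = -Σ P(x) log₂(P(x)):
  -P(1)·log₂(P(1)) = -(1/6)·log₂(1/6) = 0.43083
  -P(2)·log₂(P(2)) = -(2/3)·log₂(2/3) = 0.38998
  -P(3)·log₂(P(3)) = -(1/6)·log₂(1/6) = 0.43083
H(P) = 0.43083 + 0.38998 + 0.43083 = 1.25164 bits

log₂(3) = 1.58496 bits

D_KL(P||U) = 1.58496 - 1.25164 = 0.33332 ≈ 0.3333 bits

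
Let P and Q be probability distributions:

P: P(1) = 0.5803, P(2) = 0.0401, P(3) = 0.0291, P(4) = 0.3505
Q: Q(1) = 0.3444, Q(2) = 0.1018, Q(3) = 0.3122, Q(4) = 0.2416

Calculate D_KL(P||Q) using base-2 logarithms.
0.4714 bits

D_KL(P||Q) = Σ P(x) log₂(P(x)/Q(x))

Computing term by term:
  P(1)·log₂(P(1)/Q(1)) = 0.5803·log₂(0.5803/0.3444) = 0.43680
  P(2)·log₂(P(2)/Q(2)) = 0.0401·log₂(0.0401/0.1018) = -0.05390
  P(3)·log₂(P(3)/Q(3)) = 0.0291·log₂(0.0291/0.3122) = -0.09962
  P(4)·log₂(P(4)/Q(4)) = 0.3505·log₂(0.3505/0.2416) = 0.18815

D_KL(P||Q) = 0.43680 - 0.05390 - 0.09962 + 0.18815 = 0.47143 ≈ 0.4714 bits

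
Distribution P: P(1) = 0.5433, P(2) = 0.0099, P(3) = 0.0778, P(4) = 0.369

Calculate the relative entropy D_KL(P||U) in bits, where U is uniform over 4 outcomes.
0.6385 bits

U(i) = 1/4 for all i

D_KL(P||U) = Σ P(x) log₂(P(x) / (1/4))
           = Σ P(x) log₂(P(x)) + log₂(4)
           = log₂(4) - H(P)

H(P) = -Σ P(x) log₂(P(x)):
  -P(1)·log₂(P(1)) = -(0.5433)·log₂(0.5433) = 0.47820
  -P(2)·log₂(P(2)) = -(0.0099)·log₂(0.0099) = 0.06592
  -P(3)·log₂(P(3)) = -(0.0778)·log₂(0.0778) = 0.28662
  -P(4)·log₂(P(4)) = -(0.369)·log₂(0.369) = 0.53074
H(P) = 0.47820 + 0.06592 + 0.28662 + 0.53074 = 1.36148 bits

log₂(4) = 2.00000 bits

D_KL(P||U) = 2.00000 - 1.36148 = 0.63852 ≈ 0.6385 bits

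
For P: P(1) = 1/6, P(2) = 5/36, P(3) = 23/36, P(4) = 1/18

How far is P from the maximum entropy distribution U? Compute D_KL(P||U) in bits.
0.5290 bits

U(i) = 1/4 for all i

D_KL(P||U) = Σ P(x) log₂(P(x) / (1/4))
           = Σ P(x) log₂(P(x)) + log₂(4)
           = log₂(4) - H(P)

H(P) = -Σ P(x) log₂(P(x)):
  -P(1)·log₂(P(1)) = -(1/6)·log₂(1/6) = 0.43083
  -P(2)·log₂(P(2)) = -(5/36)·log₂(5/36) = 0.39556
  -P(3)·log₂(P(3)) = -(23/36)·log₂(23/36) = 0.41295
  -P(4)·log₂(P(4)) = -(1/18)·log₂(1/18) = 0.23166
H(P) = 0.43083 + 0.39556 + 0.41295 + 0.23166 = 1.47100 bits

log₂(4) = 2.00000 bits

D_KL(P||U) = 2.00000 - 1.47100 = 0.52900 ≈ 0.5290 bits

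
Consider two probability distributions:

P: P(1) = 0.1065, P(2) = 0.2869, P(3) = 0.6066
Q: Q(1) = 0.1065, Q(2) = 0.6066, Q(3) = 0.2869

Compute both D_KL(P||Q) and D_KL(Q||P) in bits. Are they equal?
D_KL(P||Q) = 0.3453 bits, D_KL(Q||P) = 0.3453 bits. Yes, in this case they are equal (although KL divergence is not symmetric in general).

D_KL(P||Q) = Σ P(x) log₂(P(x)/Q(x))

Computing term by term:
  P(1)·log₂(P(1)/Q(1)) = 0.1065·log₂(0.1065/0.1065) = 0.00000
  P(2)·log₂(P(2)/Q(2)) = 0.2869·log₂(0.2869/0.6066) = -0.30991
  P(3)·log₂(P(3)/Q(3)) = 0.6066·log₂(0.6066/0.2869) = 0.65525

D_KL(P||Q) = 0.00000 - 0.30991 + 0.65525 = 0.34534 ≈ 0.3453 bits

D_KL(Q||P) = Σ Q(x) log₂(Q(x)/P(x))

Computing term by term:
  Q(1)·log₂(Q(1)/P(1)) = 0.1065·log₂(0.1065/0.1065) = 0.00000
  Q(2)·log₂(Q(2)/P(2)) = 0.6066·log₂(0.6066/0.2869) = 0.65525
  Q(3)·log₂(Q(3)/P(3)) = 0.2869·log₂(0.2869/0.6066) = -0.30991

D_KL(Q||P) = 0.00000 + 0.65525 - 0.30991 = 0.34534 ≈ 0.3453 bits

These ARE equal here. Q is P with outcomes relabeled (Q(2) = P(3), Q(3) = P(2)) by a relabeling that is its own inverse, so the two sums contain exactly the same terms in a different order. This is a special case — KL divergence is not symmetric in general: D_KL(P||Q) ≠ D_KL(Q||P) for most P, Q.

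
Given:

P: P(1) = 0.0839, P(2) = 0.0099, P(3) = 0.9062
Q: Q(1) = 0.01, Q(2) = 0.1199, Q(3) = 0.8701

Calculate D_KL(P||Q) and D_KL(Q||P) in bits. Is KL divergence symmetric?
D_KL(P||Q) = 0.2750 bits, D_KL(Q||P) = 0.3497 bits. No, KL divergence is not symmetric.

D_KL(P||Q) = Σ P(x) log₂(P(x)/Q(x))

Computing term by term:
  P(1)·log₂(P(1)/Q(1)) = 0.0839·log₂(0.0839/0.01) = 0.25746
  P(2)·log₂(P(2)/Q(2)) = 0.0099·log₂(0.0099/0.1199) = -0.03562
  P(3)·log₂(P(3)/Q(3)) = 0.9062·log₂(0.9062/0.8701) = 0.05315

D_KL(P||Q) = 0.25746 - 0.03562 + 0.05315 = 0.27499 ≈ 0.2750 bits

D_KL(Q||P) = Σ Q(x) log₂(Q(x)/P(x))

Computing term by term:
  Q(1)·log₂(Q(1)/P(1)) = 0.01·log₂(0.01/0.0839) = -0.03069
  Q(2)·log₂(Q(2)/P(2)) = 0.1199·log₂(0.1199/0.0099) = 0.43143
  Q(3)·log₂(Q(3)/P(3)) = 0.8701·log₂(0.8701/0.9062) = -0.05103

D_KL(Q||P) = -0.03069 + 0.43143 - 0.05103 = 0.34971 ≈ 0.3497 bits

These are NOT equal (difference: 0.0747 bits). KL divergence is asymmetric: D_KL(P||Q) ≠ D_KL(Q||P) in general.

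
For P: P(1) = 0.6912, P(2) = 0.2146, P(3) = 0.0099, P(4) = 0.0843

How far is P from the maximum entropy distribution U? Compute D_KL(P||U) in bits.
0.7885 bits

U(i) = 1/4 for all i

D_KL(P||U) = Σ P(x) log₂(P(x) / (1/4))
           = Σ P(x) log₂(P(x)) + log₂(4)
           = log₂(4) - H(P)

H(P) = -Σ P(x) log₂(P(x)):
  -P(1)·log₂(P(1)) = -(0.6912)·log₂(0.6912) = 0.36829
  -P(2)·log₂(P(2)) = -(0.2146)·log₂(0.2146) = 0.47647
  -P(3)·log₂(P(3)) = -(0.0099)·log₂(0.0099) = 0.06592
  -P(4)·log₂(P(4)) = -(0.0843)·log₂(0.0843) = 0.30081
H(P) = 0.36829 + 0.47647 + 0.06592 + 0.30081 = 1.21149 bits

log₂(4) = 2.00000 bits

D_KL(P||U) = 2.00000 - 1.21149 = 0.78851 ≈ 0.7885 bits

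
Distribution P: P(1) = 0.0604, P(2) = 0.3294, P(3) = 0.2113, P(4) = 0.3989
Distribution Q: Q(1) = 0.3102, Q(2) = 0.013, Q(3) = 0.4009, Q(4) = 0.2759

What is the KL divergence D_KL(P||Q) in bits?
1.4104 bits

D_KL(P||Q) = Σ P(x) log₂(P(x)/Q(x))

Computing term by term:
  P(1)·log₂(P(1)/Q(1)) = 0.0604·log₂(0.0604/0.3102) = -0.14258
  P(2)·log₂(P(2)/Q(2)) = 0.3294·log₂(0.3294/0.013) = 1.53608
  P(3)·log₂(P(3)/Q(3)) = 0.2113·log₂(0.2113/0.4009) = -0.19523
  P(4)·log₂(P(4)/Q(4)) = 0.3989·log₂(0.3989/0.2759) = 0.21217

D_KL(P||Q) = -0.14258 + 1.53608 - 0.19523 + 0.21217 = 1.41044 ≈ 1.4104 bits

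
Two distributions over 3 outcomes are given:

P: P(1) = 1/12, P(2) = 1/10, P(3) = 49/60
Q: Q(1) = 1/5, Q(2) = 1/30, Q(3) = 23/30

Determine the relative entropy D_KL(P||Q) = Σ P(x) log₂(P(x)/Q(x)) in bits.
0.1277 bits

D_KL(P||Q) = Σ P(x) log₂(P(x)/Q(x))

Computing term by term:
  P(1)·log₂(P(1)/Q(1)) = (1/12)·log₂((1/12)/(1/5)) = -0.10525
  P(2)·log₂(P(2)/Q(2)) = (1/10)·log₂((1/10)/(1/30)) = 0.15850
  P(3)·log₂(P(3)/Q(3)) = (49/60)·log₂((49/60)/(23/30)) = 0.07444

D_KL(P||Q) = -0.10525 + 0.15850 + 0.07444 = 0.12769 ≈ 0.1277 bits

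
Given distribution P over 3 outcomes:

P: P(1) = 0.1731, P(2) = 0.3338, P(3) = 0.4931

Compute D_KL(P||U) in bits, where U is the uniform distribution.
0.1156 bits

U(i) = 1/3 for all i

D_KL(P||U) = Σ P(x) log₂(P(x) / (1/3))
           = Σ P(x) log₂(P(x)) + log₂(3)
           = log₂(3) - H(P)

H(P) = -Σ P(x) log₂(P(x)):
  -P(1)·log₂(P(1)) = -(0.1731)·log₂(0.1731) = 0.43800
  -P(2)·log₂(P(2)) = -(0.3338)·log₂(0.3338) = 0.52839
  -P(3)·log₂(P(3)) = -(0.4931)·log₂(0.4931) = 0.50299
H(P) = 0.43800 + 0.52839 + 0.50299 = 1.46938 bits

log₂(3) = 1.58496 bits

D_KL(P||U) = 1.58496 - 1.46938 = 0.11558 ≈ 0.1156 bits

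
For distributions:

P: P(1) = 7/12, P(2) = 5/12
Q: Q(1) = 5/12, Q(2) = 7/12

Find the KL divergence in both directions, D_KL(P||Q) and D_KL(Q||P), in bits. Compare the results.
D_KL(P||Q) = 0.0809 bits, D_KL(Q||P) = 0.0809 bits. The two directions give exactly the same value for this pair.

D_KL(P||Q) = Σ P(x) log₂(P(x)/Q(x))

Computing term by term:
  P(1)·log₂(P(1)/Q(1)) = (7/12)·log₂((7/12)/(5/12)) = 0.28317
  P(2)·log₂(P(2)/Q(2)) = (5/12)·log₂((5/12)/(7/12)) = -0.20226

D_KL(P||Q) = 0.28317 - 0.20226 = 0.08091 ≈ 0.0809 bits

D_KL(Q||P) = Σ Q(x) log₂(Q(x)/P(x))

Computing term by term:
  Q(1)·log₂(Q(1)/P(1)) = (5/12)·log₂((5/12)/(7/12)) = -0.20226
  Q(2)·log₂(Q(2)/P(2)) = (7/12)·log₂((7/12)/(5/12)) = 0.28317

D_KL(Q||P) = -0.20226 + 0.28317 = 0.08091 ≈ 0.0809 bits

These ARE equal here. Q is P with outcomes relabeled (Q(1) = P(2), Q(2) = P(1)) by a relabeling that is its own inverse, so the two sums contain exactly the same terms in a different order. This is a special case — KL divergence is not symmetric in general: D_KL(P||Q) ≠ D_KL(Q||P) for most P, Q.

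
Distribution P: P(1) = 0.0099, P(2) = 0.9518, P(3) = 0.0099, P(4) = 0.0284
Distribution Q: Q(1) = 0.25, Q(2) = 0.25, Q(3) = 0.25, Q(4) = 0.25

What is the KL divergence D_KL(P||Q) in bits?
1.6544 bits

D_KL(P||Q) = Σ P(x) log₂(P(x)/Q(x))

Computing term by term:
  P(1)·log₂(P(1)/Q(1)) = 0.0099·log₂(0.0099/0.25) = -0.04612
  P(2)·log₂(P(2)/Q(2)) = 0.9518·log₂(0.9518/0.25) = 1.83577
  P(3)·log₂(P(3)/Q(3)) = 0.0099·log₂(0.0099/0.25) = -0.04612
  P(4)·log₂(P(4)/Q(4)) = 0.0284·log₂(0.0284/0.25) = -0.08912

D_KL(P||Q) = -0.04612 + 1.83577 - 0.04612 - 0.08912 = 1.65441 ≈ 1.6544 bits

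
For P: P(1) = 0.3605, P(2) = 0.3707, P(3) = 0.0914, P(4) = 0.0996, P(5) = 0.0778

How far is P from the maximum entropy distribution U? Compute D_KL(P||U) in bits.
0.3270 bits

U(i) = 1/5 for all i

D_KL(P||U) = Σ P(x) log₂(P(x) / (1/5))
           = Σ P(x) log₂(P(x)) + log₂(5)
           = log₂(5) - H(P)

H(P) = -Σ P(x) log₂(P(x)):
  -P(1)·log₂(P(1)) = -(0.3605)·log₂(0.3605) = 0.53063
  -P(2)·log₂(P(2)) = -(0.3707)·log₂(0.3707) = 0.53072
  -P(3)·log₂(P(3)) = -(0.0914)·log₂(0.0914) = 0.31548
  -P(4)·log₂(P(4)) = -(0.0996)·log₂(0.0996) = 0.33144
  -P(5)·log₂(P(5)) = -(0.0778)·log₂(0.0778) = 0.28662
H(P) = 0.53063 + 0.53072 + 0.31548 + 0.33144 + 0.28662 = 1.99489 bits

log₂(5) = 2.32193 bits

D_KL(P||U) = 2.32193 - 1.99489 = 0.32704 ≈ 0.3270 bits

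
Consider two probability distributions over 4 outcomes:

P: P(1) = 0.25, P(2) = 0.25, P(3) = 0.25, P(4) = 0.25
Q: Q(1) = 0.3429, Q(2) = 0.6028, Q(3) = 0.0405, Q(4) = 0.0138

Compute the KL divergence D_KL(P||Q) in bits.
1.2699 bits

D_KL(P||Q) = Σ P(x) log₂(P(x)/Q(x))

Computing term by term:
  P(1)·log₂(P(1)/Q(1)) = 0.25·log₂(0.25/0.3429) = -0.11396
  P(2)·log₂(P(2)/Q(2)) = 0.25·log₂(0.25/0.6028) = -0.31744
  P(3)·log₂(P(3)/Q(3)) = 0.25·log₂(0.25/0.0405) = 0.65648
  P(4)·log₂(P(4)/Q(4)) = 0.25·log₂(0.25/0.0138) = 1.04480

D_KL(P||Q) = -0.11396 - 0.31744 + 0.65648 + 1.04480 = 1.26988 ≈ 1.2699 bits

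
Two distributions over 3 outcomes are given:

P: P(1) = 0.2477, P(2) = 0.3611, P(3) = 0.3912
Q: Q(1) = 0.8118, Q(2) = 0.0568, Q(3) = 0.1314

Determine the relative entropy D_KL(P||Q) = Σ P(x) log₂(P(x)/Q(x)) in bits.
1.1551 bits

D_KL(P||Q) = Σ P(x) log₂(P(x)/Q(x))

Computing term by term:
  P(1)·log₂(P(1)/Q(1)) = 0.2477·log₂(0.2477/0.8118) = -0.42419
  P(2)·log₂(P(2)/Q(2)) = 0.3611·log₂(0.3611/0.0568) = 0.96357
  P(3)·log₂(P(3)/Q(3)) = 0.3912·log₂(0.3912/0.1314) = 0.61573

D_KL(P||Q) = -0.42419 + 0.96357 + 0.61573 = 1.15511 ≈ 1.1551 bits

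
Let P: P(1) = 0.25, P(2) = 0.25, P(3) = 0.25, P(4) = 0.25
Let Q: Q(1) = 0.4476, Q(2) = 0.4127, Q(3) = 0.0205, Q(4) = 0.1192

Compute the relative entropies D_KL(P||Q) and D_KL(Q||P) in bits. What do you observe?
D_KL(P||Q) = 0.7783 bits, D_KL(Q||P) = 0.4732 bits. The two directions give different values (D_KL(P||Q) exceeds D_KL(Q||P) by 0.3051 bits): KL divergence is asymmetric.

D_KL(P||Q) = Σ P(x) log₂(P(x)/Q(x))

Computing term by term:
  P(1)·log₂(P(1)/Q(1)) = 0.25·log₂(0.25/0.4476) = -0.21007
  P(2)·log₂(P(2)/Q(2)) = 0.25·log₂(0.25/0.4127) = -0.18079
  P(3)·log₂(P(3)/Q(3)) = 0.25·log₂(0.25/0.0205) = 0.90206
  P(4)·log₂(P(4)/Q(4)) = 0.25·log₂(0.25/0.1192) = 0.26714

D_KL(P||Q) = -0.21007 - 0.18079 + 0.90206 + 0.26714 = 0.77834 ≈ 0.7783 bits

D_KL(Q||P) = Σ Q(x) log₂(Q(x)/P(x))

Computing term by term:
  Q(1)·log₂(Q(1)/P(1)) = 0.4476·log₂(0.4476/0.25) = 0.37611
  Q(2)·log₂(Q(2)/P(2)) = 0.4127·log₂(0.4127/0.25) = 0.29845
  Q(3)·log₂(Q(3)/P(3)) = 0.0205·log₂(0.0205/0.25) = -0.07397
  Q(4)·log₂(Q(4)/P(4)) = 0.1192·log₂(0.1192/0.25) = -0.12737

D_KL(Q||P) = 0.37611 + 0.29845 - 0.07397 - 0.12737 = 0.47322 ≈ 0.4732 bits

These are NOT equal (difference: 0.3051 bits). KL divergence is asymmetric: D_KL(P||Q) ≠ D_KL(Q||P) in general.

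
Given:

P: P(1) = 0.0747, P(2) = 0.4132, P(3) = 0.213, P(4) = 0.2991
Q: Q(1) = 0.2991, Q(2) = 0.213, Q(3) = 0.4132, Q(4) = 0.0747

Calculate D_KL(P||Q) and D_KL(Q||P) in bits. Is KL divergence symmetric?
D_KL(P||Q) = 0.6405 bits, D_KL(Q||P) = 0.6405 bits. The two values coincide for this particular pair, but no — KL divergence is not symmetric in general.

D_KL(P||Q) = Σ P(x) log₂(P(x)/Q(x))

Computing term by term:
  P(1)·log₂(P(1)/Q(1)) = 0.0747·log₂(0.0747/0.2991) = -0.14951
  P(2)·log₂(P(2)/Q(2)) = 0.4132·log₂(0.4132/0.213) = 0.39501
  P(3)·log₂(P(3)/Q(3)) = 0.213·log₂(0.213/0.4132) = -0.20363
  P(4)·log₂(P(4)/Q(4)) = 0.2991·log₂(0.2991/0.0747) = 0.59863

D_KL(P||Q) = -0.14951 + 0.39501 - 0.20363 + 0.59863 = 0.64050 ≈ 0.6405 bits

D_KL(Q||P) = Σ Q(x) log₂(Q(x)/P(x))

Computing term by term:
  Q(1)·log₂(Q(1)/P(1)) = 0.2991·log₂(0.2991/0.0747) = 0.59863
  Q(2)·log₂(Q(2)/P(2)) = 0.213·log₂(0.213/0.4132) = -0.20363
  Q(3)·log₂(Q(3)/P(3)) = 0.4132·log₂(0.4132/0.213) = 0.39501
  Q(4)·log₂(Q(4)/P(4)) = 0.0747·log₂(0.0747/0.2991) = -0.14951

D_KL(Q||P) = 0.59863 - 0.20363 + 0.39501 - 0.14951 = 0.64050 ≈ 0.6405 bits

These ARE equal here. Q is P with outcomes relabeled (Q(1) = P(4), Q(2) = P(3), Q(3) = P(2), Q(4) = P(1)) by a relabeling that is its own inverse, so the two sums contain exactly the same terms in a different order. This is a special case — KL divergence is not symmetric in general: D_KL(P||Q) ≠ D_KL(Q||P) for most P, Q.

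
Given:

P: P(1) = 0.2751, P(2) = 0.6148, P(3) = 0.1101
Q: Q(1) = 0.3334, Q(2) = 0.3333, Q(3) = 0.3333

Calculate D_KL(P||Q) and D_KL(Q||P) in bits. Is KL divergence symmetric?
D_KL(P||Q) = 0.2908 bits, D_KL(Q||P) = 0.3307 bits. No, KL divergence is not symmetric.

D_KL(P||Q) = Σ P(x) log₂(P(x)/Q(x))

Computing term by term:
  P(1)·log₂(P(1)/Q(1)) = 0.2751·log₂(0.2751/0.3334) = -0.07628
  P(2)·log₂(P(2)/Q(2)) = 0.6148·log₂(0.6148/0.3333) = 0.54305
  P(3)·log₂(P(3)/Q(3)) = 0.1101·log₂(0.1101/0.3333) = -0.17594

D_KL(P||Q) = -0.07628 + 0.54305 - 0.17594 = 0.29083 ≈ 0.2908 bits

D_KL(Q||P) = Σ Q(x) log₂(Q(x)/P(x))

Computing term by term:
  Q(1)·log₂(Q(1)/P(1)) = 0.3334·log₂(0.3334/0.2751) = 0.09245
  Q(2)·log₂(Q(2)/P(2)) = 0.3333·log₂(0.3333/0.6148) = -0.29440
  Q(3)·log₂(Q(3)/P(3)) = 0.3333·log₂(0.3333/0.1101) = 0.53262

D_KL(Q||P) = 0.09245 - 0.29440 + 0.53262 = 0.33067 ≈ 0.3307 bits

These are NOT equal (difference: 0.0399 bits). KL divergence is asymmetric: D_KL(P||Q) ≠ D_KL(Q||P) in general.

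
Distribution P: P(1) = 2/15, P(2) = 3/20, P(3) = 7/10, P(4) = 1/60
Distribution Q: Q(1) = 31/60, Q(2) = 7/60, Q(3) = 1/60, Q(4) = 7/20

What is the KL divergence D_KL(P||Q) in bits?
3.4952 bits

D_KL(P||Q) = Σ P(x) log₂(P(x)/Q(x))

Computing term by term:
  P(1)·log₂(P(1)/Q(1)) = (2/15)·log₂((2/15)/(31/60)) = -0.26056
  P(2)·log₂(P(2)/Q(2)) = (3/20)·log₂((3/20)/(7/60)) = 0.05439
  P(3)·log₂(P(3)/Q(3)) = (7/10)·log₂((7/10)/(1/60)) = 3.77462
  P(4)·log₂(P(4)/Q(4)) = (1/60)·log₂((1/60)/(7/20)) = -0.07321

D_KL(P||Q) = -0.26056 + 0.05439 + 3.77462 - 0.07321 = 3.49524 ≈ 3.4952 bits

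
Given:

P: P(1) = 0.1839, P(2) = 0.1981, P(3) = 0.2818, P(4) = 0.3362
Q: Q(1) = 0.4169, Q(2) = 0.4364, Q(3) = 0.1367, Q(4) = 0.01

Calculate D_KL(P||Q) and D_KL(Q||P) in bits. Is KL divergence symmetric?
D_KL(P||Q) = 1.5562 bits, D_KL(Q||P) = 0.7961 bits. No, KL divergence is not symmetric.

D_KL(P||Q) = Σ P(x) log₂(P(x)/Q(x))

Computing term by term:
  P(1)·log₂(P(1)/Q(1)) = 0.1839·log₂(0.1839/0.4169) = -0.21715
  P(2)·log₂(P(2)/Q(2)) = 0.1981·log₂(0.1981/0.4364) = -0.22572
  P(3)·log₂(P(3)/Q(3)) = 0.2818·log₂(0.2818/0.1367) = 0.29410
  P(4)·log₂(P(4)/Q(4)) = 0.3362·log₂(0.3362/0.01) = 1.70495

D_KL(P||Q) = -0.21715 - 0.22572 + 0.29410 + 1.70495 = 1.55618 ≈ 1.5562 bits

D_KL(Q||P) = Σ Q(x) log₂(Q(x)/P(x))

Computing term by term:
  Q(1)·log₂(Q(1)/P(1)) = 0.4169·log₂(0.4169/0.1839) = 0.49227
  Q(2)·log₂(Q(2)/P(2)) = 0.4364·log₂(0.4364/0.1981) = 0.49724
  Q(3)·log₂(Q(3)/P(3)) = 0.1367·log₂(0.1367/0.2818) = -0.14267
  Q(4)·log₂(Q(4)/P(4)) = 0.01·log₂(0.01/0.3362) = -0.05071

D_KL(Q||P) = 0.49227 + 0.49724 - 0.14267 - 0.05071 = 0.79613 ≈ 0.7961 bits

These are NOT equal (difference: 0.7601 bits). KL divergence is asymmetric: D_KL(P||Q) ≠ D_KL(Q||P) in general.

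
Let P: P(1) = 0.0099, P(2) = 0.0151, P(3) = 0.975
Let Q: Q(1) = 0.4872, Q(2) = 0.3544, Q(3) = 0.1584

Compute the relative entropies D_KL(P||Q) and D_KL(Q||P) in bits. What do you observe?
D_KL(P||Q) = 2.4319 bits, D_KL(Q||P) = 3.9367 bits. The two directions give different values (D_KL(Q||P) exceeds D_KL(P||Q) by 1.5048 bits): KL divergence is asymmetric.

D_KL(P||Q) = Σ P(x) log₂(P(x)/Q(x))

Computing term by term:
  P(1)·log₂(P(1)/Q(1)) = 0.0099·log₂(0.0099/0.4872) = -0.05565
  P(2)·log₂(P(2)/Q(2)) = 0.0151·log₂(0.0151/0.3544) = -0.06875
  P(3)·log₂(P(3)/Q(3)) = 0.975·log₂(0.975/0.1584) = 2.55628

D_KL(P||Q) = -0.05565 - 0.06875 + 2.55628 = 2.43188 ≈ 2.4319 bits

D_KL(Q||P) = Σ Q(x) log₂(Q(x)/P(x))

Computing term by term:
  Q(1)·log₂(Q(1)/P(1)) = 0.4872·log₂(0.4872/0.0099) = 2.73852
  Q(2)·log₂(Q(2)/P(2)) = 0.3544·log₂(0.3544/0.0151) = 1.61350
  Q(3)·log₂(Q(3)/P(3)) = 0.1584·log₂(0.1584/0.975) = -0.41530

D_KL(Q||P) = 2.73852 + 1.61350 - 0.41530 = 3.93672 ≈ 3.9367 bits

These are NOT equal (difference: 1.5048 bits). KL divergence is asymmetric: D_KL(P||Q) ≠ D_KL(Q||P) in general.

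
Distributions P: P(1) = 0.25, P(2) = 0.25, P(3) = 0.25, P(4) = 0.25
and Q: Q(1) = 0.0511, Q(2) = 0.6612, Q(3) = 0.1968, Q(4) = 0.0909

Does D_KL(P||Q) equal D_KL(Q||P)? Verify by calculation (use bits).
D_KL(P||Q) = 0.6730 bits, D_KL(Q||P) = 0.6101 bits. No — D_KL(P||Q) ≠ D_KL(Q||P) for this pair.

D_KL(P||Q) = Σ P(x) log₂(P(x)/Q(x))

Computing term by term:
  P(1)·log₂(P(1)/Q(1)) = 0.25·log₂(0.25/0.0511) = 0.57263
  P(2)·log₂(P(2)/Q(2)) = 0.25·log₂(0.25/0.6612) = -0.35079
  P(3)·log₂(P(3)/Q(3)) = 0.25·log₂(0.25/0.1968) = 0.08630
  P(4)·log₂(P(4)/Q(4)) = 0.25·log₂(0.25/0.0909) = 0.36489

D_KL(P||Q) = 0.57263 - 0.35079 + 0.08630 + 0.36489 = 0.67303 ≈ 0.6730 bits

D_KL(Q||P) = Σ Q(x) log₂(Q(x)/P(x))

Computing term by term:
  Q(1)·log₂(Q(1)/P(1)) = 0.0511·log₂(0.0511/0.25) = -0.11705
  Q(2)·log₂(Q(2)/P(2)) = 0.6612·log₂(0.6612/0.25) = 0.92777
  Q(3)·log₂(Q(3)/P(3)) = 0.1968·log₂(0.1968/0.25) = -0.06793
  Q(4)·log₂(Q(4)/P(4)) = 0.0909·log₂(0.0909/0.25) = -0.13268

D_KL(Q||P) = -0.11705 + 0.92777 - 0.06793 - 0.13268 = 0.61011 ≈ 0.6101 bits

These are NOT equal (difference: 0.0629 bits). KL divergence is asymmetric: D_KL(P||Q) ≠ D_KL(Q||P) in general.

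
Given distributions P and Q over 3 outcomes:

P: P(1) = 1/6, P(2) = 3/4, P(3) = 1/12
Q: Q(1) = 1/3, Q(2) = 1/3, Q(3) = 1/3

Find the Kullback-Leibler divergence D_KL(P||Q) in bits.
0.5441 bits

D_KL(P||Q) = Σ P(x) log₂(P(x)/Q(x))

Computing term by term:
  P(1)·log₂(P(1)/Q(1)) = (1/6)·log₂((1/6)/(1/3)) = -0.16667
  P(2)·log₂(P(2)/Q(2)) = (3/4)·log₂((3/4)/(1/3)) = 0.87744
  P(3)·log₂(P(3)/Q(3)) = (1/12)·log₂((1/12)/(1/3)) = -0.16667

D_KL(P||Q) = -0.16667 + 0.87744 - 0.16667 = 0.54410 ≈ 0.5441 bits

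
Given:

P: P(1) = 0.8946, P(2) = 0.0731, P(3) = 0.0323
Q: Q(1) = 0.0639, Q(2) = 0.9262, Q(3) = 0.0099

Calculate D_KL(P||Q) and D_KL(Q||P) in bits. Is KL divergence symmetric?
D_KL(P||Q) = 3.1934 bits, D_KL(Q||P) = 3.1328 bits. No, KL divergence is not symmetric.

D_KL(P||Q) = Σ P(x) log₂(P(x)/Q(x))

Computing term by term:
  P(1)·log₂(P(1)/Q(1)) = 0.8946·log₂(0.8946/0.0639) = 3.40606
  P(2)·log₂(P(2)/Q(2)) = 0.0731·log₂(0.0731/0.9262) = -0.26779
  P(3)·log₂(P(3)/Q(3)) = 0.0323·log₂(0.0323/0.0099) = 0.05510

D_KL(P||Q) = 3.40606 - 0.26779 + 0.05510 = 3.19337 ≈ 3.1934 bits

D_KL(Q||P) = Σ Q(x) log₂(Q(x)/P(x))

Computing term by term:
  Q(1)·log₂(Q(1)/P(1)) = 0.0639·log₂(0.0639/0.8946) = -0.24329
  Q(2)·log₂(Q(2)/P(2)) = 0.9262·log₂(0.9262/0.0731) = 3.39302
  Q(3)·log₂(Q(3)/P(3)) = 0.0099·log₂(0.0099/0.0323) = -0.01689

D_KL(Q||P) = -0.24329 + 3.39302 - 0.01689 = 3.13284 ≈ 3.1328 bits

These are NOT equal (difference: 0.0606 bits). KL divergence is asymmetric: D_KL(P||Q) ≠ D_KL(Q||P) in general.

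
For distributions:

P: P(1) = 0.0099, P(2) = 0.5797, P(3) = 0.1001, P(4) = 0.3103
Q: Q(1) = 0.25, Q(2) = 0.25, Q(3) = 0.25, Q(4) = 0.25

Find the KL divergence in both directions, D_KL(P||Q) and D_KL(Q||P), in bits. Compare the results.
D_KL(P||Q) = 0.6218 bits, D_KL(Q||P) = 1.1134 bits. D_KL(Q||P) is larger than D_KL(P||Q) by 0.4916 bits; the two directions differ.

D_KL(P||Q) = Σ P(x) log₂(P(x)/Q(x))

Computing term by term:
  P(1)·log₂(P(1)/Q(1)) = 0.0099·log₂(0.0099/0.25) = -0.04612
  P(2)·log₂(P(2)/Q(2)) = 0.5797·log₂(0.5797/0.25) = 0.70340
  P(3)·log₂(P(3)/Q(3)) = 0.1001·log₂(0.1001/0.25) = -0.13218
  P(4)·log₂(P(4)/Q(4)) = 0.3103·log₂(0.3103/0.25) = 0.09673

D_KL(P||Q) = -0.04612 + 0.70340 - 0.13218 + 0.09673 = 0.62183 ≈ 0.6218 bits

D_KL(Q||P) = Σ Q(x) log₂(Q(x)/P(x))

Computing term by term:
  Q(1)·log₂(Q(1)/P(1)) = 0.25·log₂(0.25/0.0099) = 1.16459
  Q(2)·log₂(Q(2)/P(2)) = 0.25·log₂(0.25/0.5797) = -0.30334
  Q(3)·log₂(Q(3)/P(3)) = 0.25·log₂(0.25/0.1001) = 0.33012
  Q(4)·log₂(Q(4)/P(4)) = 0.25·log₂(0.25/0.3103) = -0.07793

D_KL(Q||P) = 1.16459 - 0.30334 + 0.33012 - 0.07793 = 1.11344 ≈ 1.1134 bits

These are NOT equal (difference: 0.4916 bits). KL divergence is asymmetric: D_KL(P||Q) ≠ D_KL(Q||P) in general.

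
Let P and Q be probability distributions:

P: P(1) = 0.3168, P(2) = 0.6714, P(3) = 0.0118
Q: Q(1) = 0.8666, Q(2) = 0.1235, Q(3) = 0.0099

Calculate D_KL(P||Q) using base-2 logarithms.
1.1831 bits

D_KL(P||Q) = Σ P(x) log₂(P(x)/Q(x))

Computing term by term:
  P(1)·log₂(P(1)/Q(1)) = 0.3168·log₂(0.3168/0.8666) = -0.45993
  P(2)·log₂(P(2)/Q(2)) = 0.6714·log₂(0.6714/0.1235) = 1.64000
  P(3)·log₂(P(3)/Q(3)) = 0.0118·log₂(0.0118/0.0099) = 0.00299

D_KL(P||Q) = -0.45993 + 1.64000 + 0.00299 = 1.18306 ≈ 1.1831 bits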